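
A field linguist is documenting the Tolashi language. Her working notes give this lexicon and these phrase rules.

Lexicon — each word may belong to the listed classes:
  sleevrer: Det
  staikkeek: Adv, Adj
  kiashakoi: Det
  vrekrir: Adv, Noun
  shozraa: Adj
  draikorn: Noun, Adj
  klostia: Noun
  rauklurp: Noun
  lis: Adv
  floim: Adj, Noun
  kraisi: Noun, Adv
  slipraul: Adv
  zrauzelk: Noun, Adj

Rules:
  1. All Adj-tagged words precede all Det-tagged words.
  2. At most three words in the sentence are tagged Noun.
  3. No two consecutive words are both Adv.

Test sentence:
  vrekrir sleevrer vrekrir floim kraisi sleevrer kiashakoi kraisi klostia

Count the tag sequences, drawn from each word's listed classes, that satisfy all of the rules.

Candidates per position — 1:vrekrir {Adv,Noun}; 2:sleevrer {Det}; 3:vrekrir {Adv,Noun}; 4:floim {Adj,Noun}; 5:kraisi {Noun,Adv}; 6:sleevrer {Det}; 7:kiashakoi {Det}; 8:kraisi {Noun,Adv}; 9:klostia {Noun}.
There are 32 candidate sequences in total.
The sequences that satisfy every rule: Adv Det Adv Noun Noun Det Det Adv Noun; Adv Det Adv Noun Adv Det Det Noun Noun; Adv Det Adv Noun Adv Det Det Adv Noun; Adv Det Noun Noun Adv Det Det Adv Noun; Noun Det Adv Noun Adv Det Det Adv Noun.
Count = 5.

5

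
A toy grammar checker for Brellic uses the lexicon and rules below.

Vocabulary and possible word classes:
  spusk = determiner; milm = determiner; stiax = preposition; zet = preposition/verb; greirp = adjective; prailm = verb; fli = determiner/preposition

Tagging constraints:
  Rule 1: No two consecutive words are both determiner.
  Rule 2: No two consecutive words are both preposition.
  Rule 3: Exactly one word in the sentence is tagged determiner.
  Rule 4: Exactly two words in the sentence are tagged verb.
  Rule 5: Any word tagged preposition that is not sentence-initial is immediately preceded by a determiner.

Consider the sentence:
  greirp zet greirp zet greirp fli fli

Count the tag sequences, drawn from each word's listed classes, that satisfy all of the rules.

1

Candidates per position — 1:greirp {adjective}; 2:zet {preposition,verb}; 3:greirp {adjective}; 4:zet {preposition,verb}; 5:greirp {adjective}; 6:fli {determiner,preposition}; 7:fli {determiner,preposition}.
There are 16 candidate sequences in total.
The sequences that satisfy every rule: adjective verb adjective verb adjective determiner preposition.
Count = 1.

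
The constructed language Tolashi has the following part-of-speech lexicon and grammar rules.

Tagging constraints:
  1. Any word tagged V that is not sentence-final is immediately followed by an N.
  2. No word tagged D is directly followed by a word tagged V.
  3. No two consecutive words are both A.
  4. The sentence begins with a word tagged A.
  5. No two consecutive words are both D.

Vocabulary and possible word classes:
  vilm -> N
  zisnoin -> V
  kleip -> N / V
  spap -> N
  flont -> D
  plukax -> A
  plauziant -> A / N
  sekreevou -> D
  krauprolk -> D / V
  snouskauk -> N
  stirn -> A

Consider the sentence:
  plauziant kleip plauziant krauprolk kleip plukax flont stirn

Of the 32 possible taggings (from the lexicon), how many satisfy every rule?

6

Candidates per position — 1:plauziant {A,N}; 2:kleip {N,V}; 3:plauziant {A,N}; 4:krauprolk {D,V}; 5:kleip {N,V}; 6:plukax {A}; 7:flont {D}; 8:stirn {A}.
There are 32 candidate sequences in total.
Checking each against the rules leaves 6 sequences.
Count = 6.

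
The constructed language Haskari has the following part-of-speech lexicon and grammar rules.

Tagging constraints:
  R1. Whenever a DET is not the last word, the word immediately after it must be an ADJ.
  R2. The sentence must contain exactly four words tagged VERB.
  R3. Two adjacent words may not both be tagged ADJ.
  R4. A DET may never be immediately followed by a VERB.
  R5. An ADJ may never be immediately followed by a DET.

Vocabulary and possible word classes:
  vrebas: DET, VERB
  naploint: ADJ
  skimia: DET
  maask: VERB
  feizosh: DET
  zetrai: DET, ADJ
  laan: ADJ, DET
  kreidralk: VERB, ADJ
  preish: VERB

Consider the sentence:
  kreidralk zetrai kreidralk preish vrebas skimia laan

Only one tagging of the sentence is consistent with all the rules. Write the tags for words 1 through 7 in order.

Candidates per position — 1:kreidralk {VERB,ADJ}; 2:zetrai {DET,ADJ}; 3:kreidralk {VERB,ADJ}; 4:preish {VERB}; 5:vrebas {DET,VERB}; 6:skimia {DET}; 7:laan {ADJ,DET}.
Position 1: ADJ is ruled out by rule 2; that leaves VERB.
Position 3: ADJ is ruled out by rule 2; that leaves VERB.
Position 5: DET is ruled out by rule 1; that leaves VERB.
Position 7: DET is ruled out by rule 1; that leaves ADJ.
Position 2: DET is ruled out by rule 1; that leaves ADJ.
That leaves exactly one tagging: VERB ADJ VERB VERB VERB DET ADJ.
Checking: rule 1 ok; rule 2 ok; rule 3 ok; rule 4 ok; rule 5 ok.

VERB ADJ VERB VERB VERB DET ADJ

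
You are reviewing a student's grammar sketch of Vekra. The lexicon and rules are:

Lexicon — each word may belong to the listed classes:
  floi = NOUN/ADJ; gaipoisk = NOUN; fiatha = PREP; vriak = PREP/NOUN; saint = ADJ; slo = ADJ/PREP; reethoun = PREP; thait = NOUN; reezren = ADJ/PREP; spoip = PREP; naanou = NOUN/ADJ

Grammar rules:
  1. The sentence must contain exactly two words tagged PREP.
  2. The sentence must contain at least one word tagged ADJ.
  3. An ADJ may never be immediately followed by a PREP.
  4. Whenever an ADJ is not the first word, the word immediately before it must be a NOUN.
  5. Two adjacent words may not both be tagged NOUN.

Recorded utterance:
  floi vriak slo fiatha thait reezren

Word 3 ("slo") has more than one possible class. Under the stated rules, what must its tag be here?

PREP

Candidates per position — 1:floi {NOUN,ADJ}; 2:vriak {PREP,NOUN}; 3:slo {ADJ,PREP}; 4:fiatha {PREP}; 5:thait {NOUN}; 6:reezren {ADJ,PREP}.
At position 3, choosing ADJ makes rule 3 impossible to satisfy; hence PREP.
At position 6, choosing PREP makes rule 1 impossible to satisfy; hence ADJ.
At position 2, choosing PREP makes rule 1 impossible to satisfy; hence NOUN.
At position 1, choosing NOUN makes rule 5 impossible to satisfy; hence ADJ.
The only consistent sequence is: ADJ NOUN PREP PREP NOUN ADJ.
Checking: rule 1 holds; rule 2 holds; rule 3 holds; rule 4 holds; rule 5 holds.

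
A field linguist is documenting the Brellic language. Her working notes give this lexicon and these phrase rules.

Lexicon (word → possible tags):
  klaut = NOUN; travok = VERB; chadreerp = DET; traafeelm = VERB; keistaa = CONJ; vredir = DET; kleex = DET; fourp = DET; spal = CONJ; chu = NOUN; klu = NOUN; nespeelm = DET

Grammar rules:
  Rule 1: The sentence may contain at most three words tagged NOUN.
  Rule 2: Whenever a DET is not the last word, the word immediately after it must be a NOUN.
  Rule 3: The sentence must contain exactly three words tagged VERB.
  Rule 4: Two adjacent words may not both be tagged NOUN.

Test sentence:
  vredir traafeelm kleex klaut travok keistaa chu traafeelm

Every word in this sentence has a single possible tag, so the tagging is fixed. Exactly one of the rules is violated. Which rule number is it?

2

Fixed tagging: DET VERB DET NOUN VERB CONJ NOUN VERB.
Applying the rules: R1 ok, R2 fails, R3 ok, R4 ok.
Only rule 2 fails.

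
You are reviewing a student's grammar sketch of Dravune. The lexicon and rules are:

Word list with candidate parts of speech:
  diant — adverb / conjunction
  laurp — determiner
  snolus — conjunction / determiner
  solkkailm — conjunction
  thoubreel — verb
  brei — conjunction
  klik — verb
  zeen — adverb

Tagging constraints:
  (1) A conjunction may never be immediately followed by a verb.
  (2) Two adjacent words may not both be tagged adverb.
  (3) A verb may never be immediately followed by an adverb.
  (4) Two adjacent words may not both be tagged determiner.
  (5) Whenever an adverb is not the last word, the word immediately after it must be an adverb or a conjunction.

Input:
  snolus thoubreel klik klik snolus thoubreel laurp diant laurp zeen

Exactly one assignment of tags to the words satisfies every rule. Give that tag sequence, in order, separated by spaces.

Candidates per position — 1:snolus {conjunction,determiner}; 2:thoubreel {verb}; 3:klik {verb}; 4:klik {verb}; 5:snolus {conjunction,determiner}; 6:thoubreel {verb}; 7:laurp {determiner}; 8:diant {adverb,conjunction}; 9:laurp {determiner}; 10:zeen {adverb}.
Word 1 cannot be conjunction — rule 1 would then fail for every completion. It is determiner.
Word 5 cannot be conjunction — rule 1 would then fail for every completion. It is determiner.
Word 8 cannot be adverb — rule 5 would then fail for every completion. It is conjunction.
That leaves exactly one tagging: determiner verb verb verb determiner verb determiner conjunction determiner adverb.
Check: rule 1 holds; rule 2 holds; rule 3 holds; rule 4 holds; rule 5 holds.

determiner verb verb verb determiner verb determiner conjunction determiner adverb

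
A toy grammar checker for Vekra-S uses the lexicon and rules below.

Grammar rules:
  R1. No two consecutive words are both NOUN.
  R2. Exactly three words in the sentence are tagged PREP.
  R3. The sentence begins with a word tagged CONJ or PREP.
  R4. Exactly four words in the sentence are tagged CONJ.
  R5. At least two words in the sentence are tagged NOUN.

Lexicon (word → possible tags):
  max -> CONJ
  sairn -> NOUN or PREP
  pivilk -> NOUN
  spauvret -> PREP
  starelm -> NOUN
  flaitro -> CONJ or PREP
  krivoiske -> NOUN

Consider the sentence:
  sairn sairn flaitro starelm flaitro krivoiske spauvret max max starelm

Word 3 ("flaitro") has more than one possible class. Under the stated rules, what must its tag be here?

Candidates per position — 1:sairn {NOUN,PREP}; 2:sairn {NOUN,PREP}; 3:flaitro {CONJ,PREP}; 4:starelm {NOUN}; 5:flaitro {CONJ,PREP}; 6:krivoiske {NOUN}; 7:spauvret {PREP}; 8:max {CONJ}; 9:max {CONJ}; 10:starelm {NOUN}.
Position 1: tagging it NOUN would leave rule 3 unsatisfiable, so it must be PREP.
Position 3: tagging it PREP would leave rule 4 unsatisfiable, so it must be CONJ.
Position 5: tagging it PREP would leave rule 4 unsatisfiable, so it must be CONJ.
Position 2: tagging it NOUN would leave rule 2 unsatisfiable, so it must be PREP.
So the tagging must be: PREP PREP CONJ NOUN CONJ NOUN PREP CONJ CONJ NOUN.
Verifying each rule — rule 1 ✓; rule 2 ✓; rule 3 ✓; rule 4 ✓; rule 5 ✓.

CONJ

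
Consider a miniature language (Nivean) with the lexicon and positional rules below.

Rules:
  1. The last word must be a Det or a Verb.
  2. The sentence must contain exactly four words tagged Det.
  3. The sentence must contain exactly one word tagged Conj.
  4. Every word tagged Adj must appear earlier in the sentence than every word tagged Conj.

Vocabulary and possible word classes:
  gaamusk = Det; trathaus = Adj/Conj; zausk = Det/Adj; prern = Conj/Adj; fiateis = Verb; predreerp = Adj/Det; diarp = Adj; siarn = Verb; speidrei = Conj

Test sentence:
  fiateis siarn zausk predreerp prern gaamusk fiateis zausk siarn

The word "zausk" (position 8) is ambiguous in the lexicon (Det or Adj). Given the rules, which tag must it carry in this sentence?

Det

Candidates per position — 1:fiateis {Verb}; 2:siarn {Verb}; 3:zausk {Det,Adj}; 4:predreerp {Adj,Det}; 5:prern {Conj,Adj}; 6:gaamusk {Det}; 7:fiateis {Verb}; 8:zausk {Det,Adj}; 9:siarn {Verb}.
Word 3 cannot be Adj — rule 2 would then fail for every completion. It is Det.
Word 4 cannot be Adj — rule 2 would then fail for every completion. It is Det.
Word 5 cannot be Adj — rule 3 would then fail for every completion. It is Conj.
Word 8 cannot be Adj — rule 2 would then fail for every completion. It is Det.
The only consistent sequence is: Verb Verb Det Det Conj Det Verb Det Verb.
Checking: rule 1 holds; rule 2 holds; rule 3 holds; rule 4 holds.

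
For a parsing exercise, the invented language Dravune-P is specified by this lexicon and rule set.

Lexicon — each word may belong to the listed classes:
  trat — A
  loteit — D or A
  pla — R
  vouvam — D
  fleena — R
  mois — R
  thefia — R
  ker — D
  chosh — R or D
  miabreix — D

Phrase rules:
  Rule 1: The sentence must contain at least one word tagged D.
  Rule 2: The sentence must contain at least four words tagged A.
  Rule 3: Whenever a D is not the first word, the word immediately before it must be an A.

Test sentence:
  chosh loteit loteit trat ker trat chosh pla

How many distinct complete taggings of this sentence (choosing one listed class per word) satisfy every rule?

Candidates per position — 1:chosh {R,D}; 2:loteit {D,A}; 3:loteit {D,A}; 4:trat {A}; 5:ker {D}; 6:trat {A}; 7:chosh {R,D}; 8:pla {R}.
There are 16 candidate sequences in total.
The sequences that satisfy every rule: R A A A D A R R; R A A A D A D R; D A A A D A R R; D A A A D A D R.
Count = 4.

4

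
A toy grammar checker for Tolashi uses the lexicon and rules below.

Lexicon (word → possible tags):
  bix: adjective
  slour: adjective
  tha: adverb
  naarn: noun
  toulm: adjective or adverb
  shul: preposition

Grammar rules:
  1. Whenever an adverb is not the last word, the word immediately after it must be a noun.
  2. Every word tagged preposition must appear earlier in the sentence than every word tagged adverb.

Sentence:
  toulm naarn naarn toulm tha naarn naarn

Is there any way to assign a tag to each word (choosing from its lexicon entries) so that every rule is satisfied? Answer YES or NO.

Candidates per position — 1:toulm {adjective,adverb}; 2:naarn {noun}; 3:naarn {noun}; 4:toulm {adjective,adverb}; 5:tha {adverb}; 6:naarn {noun}; 7:naarn {noun}.
One satisfying assignment: adjective noun noun adjective adverb noun noun.
Check: rule 1 satisfied; rule 2 satisfied.

YES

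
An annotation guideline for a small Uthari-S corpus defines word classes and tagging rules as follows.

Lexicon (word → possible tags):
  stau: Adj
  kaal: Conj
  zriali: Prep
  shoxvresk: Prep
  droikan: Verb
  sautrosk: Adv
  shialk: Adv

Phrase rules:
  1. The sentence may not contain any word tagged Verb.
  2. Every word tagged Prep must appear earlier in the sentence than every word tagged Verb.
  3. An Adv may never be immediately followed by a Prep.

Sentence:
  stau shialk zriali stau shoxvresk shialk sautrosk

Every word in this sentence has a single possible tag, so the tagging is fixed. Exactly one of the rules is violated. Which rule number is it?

Fixed tagging: Adj Adv Prep Adj Prep Adv Adv.
Rule check: R1 pass, R2 pass, R3 fail.
Only rule 3 fails.

3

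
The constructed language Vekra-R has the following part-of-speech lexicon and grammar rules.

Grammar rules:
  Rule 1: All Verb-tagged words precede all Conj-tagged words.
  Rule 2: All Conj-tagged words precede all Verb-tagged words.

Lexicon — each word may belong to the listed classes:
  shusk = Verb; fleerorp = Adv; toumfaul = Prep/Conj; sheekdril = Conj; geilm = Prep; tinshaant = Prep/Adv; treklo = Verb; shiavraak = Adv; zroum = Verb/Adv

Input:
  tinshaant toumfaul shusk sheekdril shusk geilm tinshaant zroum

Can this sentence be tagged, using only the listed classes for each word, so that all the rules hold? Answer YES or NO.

Candidates per position — 1:tinshaant {Prep,Adv}; 2:toumfaul {Prep,Conj}; 3:shusk {Verb}; 4:sheekdril {Conj}; 5:shusk {Verb}; 6:geilm {Prep}; 7:tinshaant {Prep,Adv}; 8:zroum {Verb,Adv}.
Rule 1 cannot be satisfied by any choice of tags from the lexicon.
So there is no consistent tagging.

NO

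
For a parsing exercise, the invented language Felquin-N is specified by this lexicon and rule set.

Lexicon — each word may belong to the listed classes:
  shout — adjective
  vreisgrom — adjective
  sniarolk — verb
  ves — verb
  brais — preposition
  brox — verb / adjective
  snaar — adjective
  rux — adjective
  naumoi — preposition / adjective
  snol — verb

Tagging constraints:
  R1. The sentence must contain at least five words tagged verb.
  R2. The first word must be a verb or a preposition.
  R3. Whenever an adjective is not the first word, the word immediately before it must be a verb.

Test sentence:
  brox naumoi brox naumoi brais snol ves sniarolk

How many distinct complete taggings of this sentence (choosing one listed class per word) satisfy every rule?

4

Candidates per position — 1:brox {verb,adjective}; 2:naumoi {preposition,adjective}; 3:brox {verb,adjective}; 4:naumoi {preposition,adjective}; 5:brais {preposition}; 6:snol {verb}; 7:ves {verb}; 8:sniarolk {verb}.
There are 16 candidate sequences in total.
The sequences that satisfy every rule: verb preposition verb preposition preposition verb verb verb; verb preposition verb adjective preposition verb verb verb; verb adjective verb preposition preposition verb verb verb; verb adjective verb adjective preposition verb verb verb.
Count = 4.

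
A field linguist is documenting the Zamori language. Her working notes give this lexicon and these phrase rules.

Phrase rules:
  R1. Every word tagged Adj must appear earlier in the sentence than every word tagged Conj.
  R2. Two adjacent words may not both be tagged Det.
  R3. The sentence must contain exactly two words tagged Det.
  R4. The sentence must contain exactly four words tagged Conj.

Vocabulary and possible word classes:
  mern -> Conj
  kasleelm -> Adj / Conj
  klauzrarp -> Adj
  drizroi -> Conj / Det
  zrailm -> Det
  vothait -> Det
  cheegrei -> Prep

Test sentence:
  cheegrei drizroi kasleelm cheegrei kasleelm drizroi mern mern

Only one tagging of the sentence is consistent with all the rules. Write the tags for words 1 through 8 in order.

Candidates per position — 1:cheegrei {Prep}; 2:drizroi {Conj,Det}; 3:kasleelm {Adj,Conj}; 4:cheegrei {Prep}; 5:kasleelm {Adj,Conj}; 6:drizroi {Conj,Det}; 7:mern {Conj}; 8:mern {Conj}.
Position 2: tagging it Conj would leave rule 3 unsatisfiable, so it must be Det.
Position 6: tagging it Conj would leave rule 3 unsatisfiable, so it must be Det.
Position 3: tagging it Adj would leave rule 4 unsatisfiable, so it must be Conj.
Position 5: tagging it Adj would leave rule 1 unsatisfiable, so it must be Conj.
So the tagging must be: Prep Det Conj Prep Conj Det Conj Conj.
Rule-by-rule: rule 1 satisfied; rule 2 satisfied; rule 3 satisfied; rule 4 satisfied.

Prep Det Conj Prep Conj Det Conj Conj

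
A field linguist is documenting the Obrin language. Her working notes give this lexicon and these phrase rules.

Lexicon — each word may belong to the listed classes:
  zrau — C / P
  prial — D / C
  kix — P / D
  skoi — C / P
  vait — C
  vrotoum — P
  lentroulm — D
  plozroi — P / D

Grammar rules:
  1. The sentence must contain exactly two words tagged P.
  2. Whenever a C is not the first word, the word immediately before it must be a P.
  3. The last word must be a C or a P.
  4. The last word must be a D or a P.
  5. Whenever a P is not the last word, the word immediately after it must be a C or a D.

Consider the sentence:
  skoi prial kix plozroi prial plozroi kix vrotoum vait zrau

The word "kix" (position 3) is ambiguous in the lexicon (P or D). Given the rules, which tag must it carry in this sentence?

Candidates per position — 1:skoi {C,P}; 2:prial {D,C}; 3:kix {P,D}; 4:plozroi {P,D}; 5:prial {D,C}; 6:plozroi {P,D}; 7:kix {P,D}; 8:vrotoum {P}; 9:vait {C}; 10:zrau {C,P}.
Position 7: tagging it P would leave rule 5 unsatisfiable, so it must be D.
Position 10: tagging it C would leave rule 2 unsatisfiable, so it must be P.
Position 1: tagging it P would leave rule 1 unsatisfiable, so it must be C.
Position 2: tagging it C would leave rule 2 unsatisfiable, so it must be D.
Position 3: tagging it P would leave rule 1 unsatisfiable, so it must be D.
Position 4: tagging it P would leave rule 1 unsatisfiable, so it must be D.
Position 5: tagging it C would leave rule 2 unsatisfiable, so it must be D.
Position 6: tagging it P would leave rule 1 unsatisfiable, so it must be D.
So the tagging must be: C D D D D D D P C P.
Rule-by-rule: rule 1 satisfied; rule 2 satisfied; rule 3 satisfied; rule 4 satisfied; rule 5 satisfied.

D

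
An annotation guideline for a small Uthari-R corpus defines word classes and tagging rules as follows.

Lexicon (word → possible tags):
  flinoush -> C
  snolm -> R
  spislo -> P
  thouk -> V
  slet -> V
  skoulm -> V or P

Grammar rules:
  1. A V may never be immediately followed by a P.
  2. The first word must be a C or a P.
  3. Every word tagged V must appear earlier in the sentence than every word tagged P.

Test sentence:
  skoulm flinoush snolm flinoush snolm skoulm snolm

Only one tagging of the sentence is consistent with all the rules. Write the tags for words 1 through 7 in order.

Candidates per position — 1:skoulm {V,P}; 2:flinoush {C}; 3:snolm {R}; 4:flinoush {C}; 5:snolm {R}; 6:skoulm {V,P}; 7:snolm {R}.
Word 1 cannot be V — rule 2 would then fail for every completion. It is P.
Word 6 cannot be V — rule 3 would then fail for every completion. It is P.
The only consistent sequence is: P C R C R P R.
Rule-by-rule: rule 1 holds; rule 2 holds; rule 3 holds.

P C R C R P R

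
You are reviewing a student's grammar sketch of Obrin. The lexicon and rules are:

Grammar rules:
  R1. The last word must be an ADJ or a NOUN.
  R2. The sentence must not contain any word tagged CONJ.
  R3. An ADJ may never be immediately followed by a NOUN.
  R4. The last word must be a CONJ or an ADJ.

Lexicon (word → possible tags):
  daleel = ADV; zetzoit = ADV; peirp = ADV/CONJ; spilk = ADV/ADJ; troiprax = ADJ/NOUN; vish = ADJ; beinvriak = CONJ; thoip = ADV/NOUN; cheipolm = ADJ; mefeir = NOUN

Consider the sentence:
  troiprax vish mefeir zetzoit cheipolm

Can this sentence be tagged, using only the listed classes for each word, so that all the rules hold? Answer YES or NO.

Candidates per position — 1:troiprax {ADJ,NOUN}; 2:vish {ADJ}; 3:mefeir {NOUN}; 4:zetzoit {ADV}; 5:cheipolm {ADJ}.
Rule 3 cannot be satisfied by any choice of tags from the lexicon.
So there is no consistent tagging.

NO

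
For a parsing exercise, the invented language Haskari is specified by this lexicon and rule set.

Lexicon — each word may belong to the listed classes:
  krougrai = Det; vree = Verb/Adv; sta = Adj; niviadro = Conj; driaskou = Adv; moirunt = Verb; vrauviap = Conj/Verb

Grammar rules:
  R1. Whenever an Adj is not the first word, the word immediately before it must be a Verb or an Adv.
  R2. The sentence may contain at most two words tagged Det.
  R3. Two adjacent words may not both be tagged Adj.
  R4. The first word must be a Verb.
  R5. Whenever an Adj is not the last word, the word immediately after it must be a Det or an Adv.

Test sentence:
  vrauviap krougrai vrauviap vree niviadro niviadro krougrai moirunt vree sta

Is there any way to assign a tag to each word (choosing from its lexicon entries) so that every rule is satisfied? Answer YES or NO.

YES

Candidates per position — 1:vrauviap {Conj,Verb}; 2:krougrai {Det}; 3:vrauviap {Conj,Verb}; 4:vree {Verb,Adv}; 5:niviadro {Conj}; 6:niviadro {Conj}; 7:krougrai {Det}; 8:moirunt {Verb}; 9:vree {Verb,Adv}; 10:sta {Adj}.
One satisfying assignment: Verb Det Conj Verb Conj Conj Det Verb Adv Adj.
Verifying each rule — rule 1 satisfied; rule 2 satisfied; rule 3 satisfied; rule 4 satisfied; rule 5 satisfied.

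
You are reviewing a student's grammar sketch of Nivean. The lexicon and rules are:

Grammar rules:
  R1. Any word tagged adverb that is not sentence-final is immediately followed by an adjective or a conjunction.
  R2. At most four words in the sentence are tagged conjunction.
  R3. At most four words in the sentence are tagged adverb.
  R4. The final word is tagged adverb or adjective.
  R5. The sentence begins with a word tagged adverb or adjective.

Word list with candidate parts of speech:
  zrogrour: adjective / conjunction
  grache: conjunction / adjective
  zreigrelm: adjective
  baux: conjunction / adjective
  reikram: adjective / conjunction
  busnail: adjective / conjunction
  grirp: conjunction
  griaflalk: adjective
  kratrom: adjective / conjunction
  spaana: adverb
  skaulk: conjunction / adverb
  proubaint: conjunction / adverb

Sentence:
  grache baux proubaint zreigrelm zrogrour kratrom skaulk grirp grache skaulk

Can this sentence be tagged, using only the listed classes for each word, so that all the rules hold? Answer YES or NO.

YES

Candidates per position — 1:grache {conjunction,adjective}; 2:baux {conjunction,adjective}; 3:proubaint {conjunction,adverb}; 4:zreigrelm {adjective}; 5:zrogrour {adjective,conjunction}; 6:kratrom {adjective,conjunction}; 7:skaulk {conjunction,adverb}; 8:grirp {conjunction}; 9:grache {conjunction,adjective}; 10:skaulk {conjunction,adverb}.
One satisfying assignment: adjective conjunction adverb adjective conjunction adjective adverb conjunction adjective adverb.
Check: rule 1 holds; rule 2 holds; rule 3 holds; rule 4 holds; rule 5 holds.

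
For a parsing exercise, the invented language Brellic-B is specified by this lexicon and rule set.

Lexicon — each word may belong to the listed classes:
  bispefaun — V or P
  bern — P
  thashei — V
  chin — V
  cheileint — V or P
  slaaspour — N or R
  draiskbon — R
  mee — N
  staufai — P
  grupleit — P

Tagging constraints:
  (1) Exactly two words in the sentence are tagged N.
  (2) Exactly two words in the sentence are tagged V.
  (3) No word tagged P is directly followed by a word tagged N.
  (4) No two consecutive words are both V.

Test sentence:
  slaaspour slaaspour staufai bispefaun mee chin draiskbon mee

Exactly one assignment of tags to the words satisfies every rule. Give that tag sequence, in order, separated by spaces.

R R P V N V R N

Candidates per position — 1:slaaspour {N,R}; 2:slaaspour {N,R}; 3:staufai {P}; 4:bispefaun {V,P}; 5:mee {N}; 6:chin {V}; 7:draiskbon {R}; 8:mee {N}.
At position 1, choosing N makes rule 1 impossible to satisfy; hence R.
At position 2, choosing N makes rule 1 impossible to satisfy; hence R.
At position 4, choosing P makes rule 2 impossible to satisfy; hence V.
The unique satisfying tagging is: R R P V N V R N.
Check: rule 1 satisfied; rule 2 satisfied; rule 3 satisfied; rule 4 satisfied.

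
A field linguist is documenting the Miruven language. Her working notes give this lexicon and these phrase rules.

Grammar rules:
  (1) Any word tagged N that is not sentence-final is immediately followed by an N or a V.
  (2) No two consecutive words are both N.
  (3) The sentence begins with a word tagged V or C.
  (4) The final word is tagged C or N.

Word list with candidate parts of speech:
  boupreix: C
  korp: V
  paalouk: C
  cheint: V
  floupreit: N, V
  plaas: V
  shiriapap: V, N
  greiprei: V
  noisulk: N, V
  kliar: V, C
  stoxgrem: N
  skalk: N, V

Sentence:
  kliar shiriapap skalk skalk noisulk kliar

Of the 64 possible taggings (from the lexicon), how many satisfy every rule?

Candidates per position — 1:kliar {V,C}; 2:shiriapap {V,N}; 3:skalk {N,V}; 4:skalk {N,V}; 5:noisulk {N,V}; 6:kliar {V,C}.
There are 64 candidate sequences in total.
Checking each against the rules leaves 10 sequences.
Count = 10.

10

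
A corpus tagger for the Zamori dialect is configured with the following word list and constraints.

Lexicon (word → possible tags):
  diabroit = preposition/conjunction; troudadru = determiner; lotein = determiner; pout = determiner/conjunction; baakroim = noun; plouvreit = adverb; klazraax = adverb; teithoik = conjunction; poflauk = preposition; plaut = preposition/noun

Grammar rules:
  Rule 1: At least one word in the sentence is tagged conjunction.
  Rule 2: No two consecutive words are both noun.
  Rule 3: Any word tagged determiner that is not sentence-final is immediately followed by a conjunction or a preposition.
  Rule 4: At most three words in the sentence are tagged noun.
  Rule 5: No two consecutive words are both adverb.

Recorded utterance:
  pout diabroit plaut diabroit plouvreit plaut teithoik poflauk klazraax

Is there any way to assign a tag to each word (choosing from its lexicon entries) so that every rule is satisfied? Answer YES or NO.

YES

Candidates per position — 1:pout {determiner,conjunction}; 2:diabroit {preposition,conjunction}; 3:plaut {preposition,noun}; 4:diabroit {preposition,conjunction}; 5:plouvreit {adverb}; 6:plaut {preposition,noun}; 7:teithoik {conjunction}; 8:poflauk {preposition}; 9:klazraax {adverb}.
One satisfying assignment: determiner preposition noun conjunction adverb noun conjunction preposition adverb.
Verifying each rule — rule 1 ✓; rule 2 ✓; rule 3 ✓; rule 4 ✓; rule 5 ✓.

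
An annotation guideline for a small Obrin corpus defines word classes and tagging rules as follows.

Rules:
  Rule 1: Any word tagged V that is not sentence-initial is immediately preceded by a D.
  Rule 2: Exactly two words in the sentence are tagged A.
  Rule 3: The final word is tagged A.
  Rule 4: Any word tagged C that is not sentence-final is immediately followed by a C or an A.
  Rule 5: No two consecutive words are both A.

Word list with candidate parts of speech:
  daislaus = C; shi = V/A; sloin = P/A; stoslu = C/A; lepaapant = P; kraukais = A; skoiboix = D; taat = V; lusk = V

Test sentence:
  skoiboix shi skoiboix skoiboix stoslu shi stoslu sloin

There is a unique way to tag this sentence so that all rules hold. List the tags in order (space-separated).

Candidates per position — 1:skoiboix {D}; 2:shi {V,A}; 3:skoiboix {D}; 4:skoiboix {D}; 5:stoslu {C,A}; 6:shi {V,A}; 7:stoslu {C,A}; 8:sloin {P,A}.
Position 6: tagging it V would leave rule 1 unsatisfiable, so it must be A.
Position 7: tagging it A would leave rule 5 unsatisfiable, so it must be C.
Position 8: tagging it P would leave rule 3 unsatisfiable, so it must be A.
Position 2: tagging it A would leave rule 2 unsatisfiable, so it must be V.
Position 5: tagging it A would leave rule 2 unsatisfiable, so it must be C.
The unique satisfying tagging is: D V D D C A C A.
Rule-by-rule: rule 1 ✓; rule 2 ✓; rule 3 ✓; rule 4 ✓; rule 5 ✓.

D V D D C A C A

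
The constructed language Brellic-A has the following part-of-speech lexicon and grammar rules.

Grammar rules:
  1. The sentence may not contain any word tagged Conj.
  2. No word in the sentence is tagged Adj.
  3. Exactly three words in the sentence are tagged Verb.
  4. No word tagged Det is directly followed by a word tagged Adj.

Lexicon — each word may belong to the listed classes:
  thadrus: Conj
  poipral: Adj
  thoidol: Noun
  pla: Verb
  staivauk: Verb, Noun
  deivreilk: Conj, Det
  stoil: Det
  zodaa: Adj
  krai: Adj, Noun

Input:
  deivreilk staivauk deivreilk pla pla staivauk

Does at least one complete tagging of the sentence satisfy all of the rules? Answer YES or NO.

Candidates per position — 1:deivreilk {Conj,Det}; 2:staivauk {Verb,Noun}; 3:deivreilk {Conj,Det}; 4:pla {Verb}; 5:pla {Verb}; 6:staivauk {Verb,Noun}.
One satisfying assignment: Det Noun Det Verb Verb Verb.
Checking: rule 1 holds; rule 2 holds; rule 3 holds; rule 4 holds.

YES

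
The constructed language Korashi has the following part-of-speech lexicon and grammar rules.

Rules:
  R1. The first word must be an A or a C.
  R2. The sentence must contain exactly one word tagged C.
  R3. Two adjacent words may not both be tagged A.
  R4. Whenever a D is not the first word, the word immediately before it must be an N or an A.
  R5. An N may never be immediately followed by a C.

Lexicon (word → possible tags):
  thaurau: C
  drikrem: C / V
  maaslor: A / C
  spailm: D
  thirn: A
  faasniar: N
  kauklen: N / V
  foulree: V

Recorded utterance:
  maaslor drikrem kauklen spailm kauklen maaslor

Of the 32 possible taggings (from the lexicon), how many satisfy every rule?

5

Candidates per position — 1:maaslor {A,C}; 2:drikrem {C,V}; 3:kauklen {N,V}; 4:spailm {D}; 5:kauklen {N,V}; 6:maaslor {A,C}.
There are 32 candidate sequences in total.
The sequences that satisfy every rule: A C N D N A; A C N D V A; A V N D V C; C V N D N A; C V N D V A.
Count = 5.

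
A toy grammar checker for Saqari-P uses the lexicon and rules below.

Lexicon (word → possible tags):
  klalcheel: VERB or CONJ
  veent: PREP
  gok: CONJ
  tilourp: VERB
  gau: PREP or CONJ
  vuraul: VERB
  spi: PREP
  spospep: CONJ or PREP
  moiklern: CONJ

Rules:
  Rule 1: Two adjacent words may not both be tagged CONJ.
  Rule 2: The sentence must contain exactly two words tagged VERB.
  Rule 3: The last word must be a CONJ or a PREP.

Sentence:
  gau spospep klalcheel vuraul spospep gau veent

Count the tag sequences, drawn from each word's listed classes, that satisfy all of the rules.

9

Candidates per position — 1:gau {PREP,CONJ}; 2:spospep {CONJ,PREP}; 3:klalcheel {VERB,CONJ}; 4:vuraul {VERB}; 5:spospep {CONJ,PREP}; 6:gau {PREP,CONJ}; 7:veent {PREP}.
There are 32 candidate sequences in total.
Checking each against the rules leaves 9 sequences.
Count = 9.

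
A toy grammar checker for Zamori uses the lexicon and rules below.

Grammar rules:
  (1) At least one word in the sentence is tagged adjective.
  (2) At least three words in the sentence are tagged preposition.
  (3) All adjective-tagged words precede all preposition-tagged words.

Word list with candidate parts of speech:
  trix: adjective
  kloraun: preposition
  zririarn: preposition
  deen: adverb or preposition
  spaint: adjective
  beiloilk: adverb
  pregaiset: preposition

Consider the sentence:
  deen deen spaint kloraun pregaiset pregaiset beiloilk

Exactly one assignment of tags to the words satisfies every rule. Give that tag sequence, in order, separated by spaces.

Candidates per position — 1:deen {adverb,preposition}; 2:deen {adverb,preposition}; 3:spaint {adjective}; 4:kloraun {preposition}; 5:pregaiset {preposition}; 6:pregaiset {preposition}; 7:beiloilk {adverb}.
At position 1, choosing preposition makes rule 3 impossible to satisfy; hence adverb.
At position 2, choosing preposition makes rule 3 impossible to satisfy; hence adverb.
That leaves exactly one tagging: adverb adverb adjective preposition preposition preposition adverb.
Rule-by-rule: rule 1 satisfied; rule 2 satisfied; rule 3 satisfied.

adverb adverb adjective preposition preposition preposition adverb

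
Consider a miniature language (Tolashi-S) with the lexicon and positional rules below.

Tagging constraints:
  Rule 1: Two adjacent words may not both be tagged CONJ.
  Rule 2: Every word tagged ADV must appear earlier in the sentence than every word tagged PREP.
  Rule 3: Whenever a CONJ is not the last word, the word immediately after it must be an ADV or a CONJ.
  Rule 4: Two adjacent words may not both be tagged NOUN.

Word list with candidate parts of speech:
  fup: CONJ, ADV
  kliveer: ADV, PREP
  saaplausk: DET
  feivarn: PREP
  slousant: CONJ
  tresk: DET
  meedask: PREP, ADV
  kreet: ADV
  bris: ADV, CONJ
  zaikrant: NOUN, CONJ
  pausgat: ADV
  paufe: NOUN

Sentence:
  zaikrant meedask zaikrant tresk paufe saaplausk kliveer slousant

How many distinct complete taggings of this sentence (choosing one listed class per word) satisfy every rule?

5

Candidates per position — 1:zaikrant {NOUN,CONJ}; 2:meedask {PREP,ADV}; 3:zaikrant {NOUN,CONJ}; 4:tresk {DET}; 5:paufe {NOUN}; 6:saaplausk {DET}; 7:kliveer {ADV,PREP}; 8:slousant {CONJ}.
There are 16 candidate sequences in total.
The sequences that satisfy every rule: NOUN PREP NOUN DET NOUN DET PREP CONJ; NOUN ADV NOUN DET NOUN DET ADV CONJ; NOUN ADV NOUN DET NOUN DET PREP CONJ; CONJ ADV NOUN DET NOUN DET ADV CONJ; CONJ ADV NOUN DET NOUN DET PREP CONJ.
Count = 5.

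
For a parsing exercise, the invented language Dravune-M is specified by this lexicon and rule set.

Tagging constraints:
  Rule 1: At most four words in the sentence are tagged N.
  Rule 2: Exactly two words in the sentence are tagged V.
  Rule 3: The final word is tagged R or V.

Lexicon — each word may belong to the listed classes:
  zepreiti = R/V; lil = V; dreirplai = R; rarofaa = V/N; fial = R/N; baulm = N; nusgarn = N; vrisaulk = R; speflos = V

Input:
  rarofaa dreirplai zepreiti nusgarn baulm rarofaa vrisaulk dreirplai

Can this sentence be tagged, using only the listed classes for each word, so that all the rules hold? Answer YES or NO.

YES

Candidates per position — 1:rarofaa {V,N}; 2:dreirplai {R}; 3:zepreiti {R,V}; 4:nusgarn {N}; 5:baulm {N}; 6:rarofaa {V,N}; 7:vrisaulk {R}; 8:dreirplai {R}.
One satisfying assignment: N R V N N V R R.
Check: rule 1 ✓; rule 2 ✓; rule 3 ✓.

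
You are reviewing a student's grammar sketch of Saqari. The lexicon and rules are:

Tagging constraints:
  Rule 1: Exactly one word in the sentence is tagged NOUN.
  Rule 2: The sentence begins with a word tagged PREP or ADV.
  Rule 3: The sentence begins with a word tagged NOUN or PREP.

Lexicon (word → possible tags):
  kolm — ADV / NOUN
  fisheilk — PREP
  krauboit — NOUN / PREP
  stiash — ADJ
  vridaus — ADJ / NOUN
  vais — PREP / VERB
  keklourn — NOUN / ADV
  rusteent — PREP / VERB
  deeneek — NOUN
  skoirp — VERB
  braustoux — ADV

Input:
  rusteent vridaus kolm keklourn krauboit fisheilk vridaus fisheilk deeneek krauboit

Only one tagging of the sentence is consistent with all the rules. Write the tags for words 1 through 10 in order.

PREP ADJ ADV ADV PREP PREP ADJ PREP NOUN PREP

Candidates per position — 1:rusteent {PREP,VERB}; 2:vridaus {ADJ,NOUN}; 3:kolm {ADV,NOUN}; 4:keklourn {NOUN,ADV}; 5:krauboit {NOUN,PREP}; 6:fisheilk {PREP}; 7:vridaus {ADJ,NOUN}; 8:fisheilk {PREP}; 9:deeneek {NOUN}; 10:krauboit {NOUN,PREP}.
If word 1 were VERB, no tagging could satisfy rule 2; so word 1 is PREP.
If word 2 were NOUN, no tagging could satisfy rule 1; so word 2 is ADJ.
If word 3 were NOUN, no tagging could satisfy rule 1; so word 3 is ADV.
If word 4 were NOUN, no tagging could satisfy rule 1; so word 4 is ADV.
If word 5 were NOUN, no tagging could satisfy rule 1; so word 5 is PREP.
If word 7 were NOUN, no tagging could satisfy rule 1; so word 7 is ADJ.
If word 10 were NOUN, no tagging could satisfy rule 1; so word 10 is PREP.
The unique satisfying tagging is: PREP ADJ ADV ADV PREP PREP ADJ PREP NOUN PREP.
Verifying each rule — rule 1 satisfied; rule 2 satisfied; rule 3 satisfied.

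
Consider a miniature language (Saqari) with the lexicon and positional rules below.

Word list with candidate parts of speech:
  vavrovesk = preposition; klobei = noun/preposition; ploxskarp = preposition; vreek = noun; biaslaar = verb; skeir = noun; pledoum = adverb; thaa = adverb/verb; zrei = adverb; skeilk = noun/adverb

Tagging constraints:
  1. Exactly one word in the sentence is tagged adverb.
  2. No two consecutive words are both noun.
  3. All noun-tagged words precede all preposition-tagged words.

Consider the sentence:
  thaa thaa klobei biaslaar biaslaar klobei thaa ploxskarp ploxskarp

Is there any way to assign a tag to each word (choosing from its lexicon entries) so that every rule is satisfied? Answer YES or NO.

Candidates per position — 1:thaa {adverb,verb}; 2:thaa {adverb,verb}; 3:klobei {noun,preposition}; 4:biaslaar {verb}; 5:biaslaar {verb}; 6:klobei {noun,preposition}; 7:thaa {adverb,verb}; 8:ploxskarp {preposition}; 9:ploxskarp {preposition}.
One satisfying assignment: verb adverb noun verb verb preposition verb preposition preposition.
Check: rule 1 holds; rule 2 holds; rule 3 holds.

YES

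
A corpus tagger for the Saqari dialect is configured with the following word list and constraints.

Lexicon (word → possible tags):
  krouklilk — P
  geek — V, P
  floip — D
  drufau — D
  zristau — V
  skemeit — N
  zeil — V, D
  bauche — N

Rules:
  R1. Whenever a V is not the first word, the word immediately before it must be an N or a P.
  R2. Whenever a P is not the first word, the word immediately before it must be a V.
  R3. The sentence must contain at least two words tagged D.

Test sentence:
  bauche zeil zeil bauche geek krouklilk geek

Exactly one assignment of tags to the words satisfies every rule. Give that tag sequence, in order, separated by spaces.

Candidates per position — 1:bauche {N}; 2:zeil {V,D}; 3:zeil {V,D}; 4:bauche {N}; 5:geek {V,P}; 6:krouklilk {P}; 7:geek {V,P}.
Word 2 cannot be V — rule 3 would then fail for every completion. It is D.
Word 3 cannot be V — rule 1 would then fail for every completion. It is D.
Word 5 cannot be P — rule 2 would then fail for every completion. It is V.
Word 7 cannot be P — rule 2 would then fail for every completion. It is V.
The unique satisfying tagging is: N D D N V P V.
Checking: rule 1 ✓; rule 2 ✓; rule 3 ✓.

N D D N V P V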